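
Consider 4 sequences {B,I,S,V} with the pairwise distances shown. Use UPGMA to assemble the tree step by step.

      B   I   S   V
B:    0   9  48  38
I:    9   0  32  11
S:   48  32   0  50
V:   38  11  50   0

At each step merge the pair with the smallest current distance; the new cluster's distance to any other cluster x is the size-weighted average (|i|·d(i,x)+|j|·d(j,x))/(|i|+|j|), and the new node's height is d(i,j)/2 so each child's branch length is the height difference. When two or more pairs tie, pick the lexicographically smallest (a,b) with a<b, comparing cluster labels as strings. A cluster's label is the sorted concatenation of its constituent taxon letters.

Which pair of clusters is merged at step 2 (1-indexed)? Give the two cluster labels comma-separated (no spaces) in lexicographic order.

1. join B+I (d=9) ⇒ BI; edges |B|=9/2, |I|=9/2
  updated: d(BI,S)=40, d(BI,V)=49/2
2. join BI+V (d=49/2) ⇒ BIV; edges |BI|=31/4, |V|=49/4
  updated: d(BIV,S)=130/3
3. join BIV+S (d=130/3) ⇒ BISV; edges |BIV|=113/12, |S|=65/3
final tree: (((B:9/2,I:9/2):31/4,V:49/4):113/12,S:65/3)
total length: 721/12

BI,V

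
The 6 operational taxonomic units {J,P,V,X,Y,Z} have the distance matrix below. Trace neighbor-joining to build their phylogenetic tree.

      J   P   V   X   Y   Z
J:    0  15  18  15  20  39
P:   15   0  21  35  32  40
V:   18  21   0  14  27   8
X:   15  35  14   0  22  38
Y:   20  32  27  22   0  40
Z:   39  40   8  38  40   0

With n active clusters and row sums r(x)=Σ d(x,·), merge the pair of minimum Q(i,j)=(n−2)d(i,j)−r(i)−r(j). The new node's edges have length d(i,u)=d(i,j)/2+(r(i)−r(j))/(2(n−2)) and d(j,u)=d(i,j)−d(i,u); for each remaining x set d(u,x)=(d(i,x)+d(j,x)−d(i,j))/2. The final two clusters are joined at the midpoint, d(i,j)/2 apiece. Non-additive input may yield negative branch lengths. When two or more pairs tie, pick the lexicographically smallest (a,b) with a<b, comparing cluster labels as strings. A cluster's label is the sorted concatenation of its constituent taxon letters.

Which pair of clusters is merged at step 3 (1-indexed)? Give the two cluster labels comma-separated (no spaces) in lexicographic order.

iteration 1: select V,Z (d=8, Q=-221); attach at lengths (-45/8, 109/8); label the merged cluster VZ
  updated: d(J,VZ)=49/2, d(P,VZ)=53/2, d(VZ,X)=22, d(VZ,Y)=59/2
iteration 2: select J,P (d=15, Q=-138); attach at lengths (11/6, 79/6); label the merged cluster JP
  updated: d(JP,VZ)=18, d(JP,X)=35/2, d(JP,Y)=37/2
iteration 3: select JP,VZ (d=18, Q=-175/2); attach at lengths (41/8, 103/8); label the merged cluster JPVZ
  updated: d(JPVZ,X)=43/4, d(JPVZ,Y)=15
iteration 4: select JPVZ,X (d=43/4, Q=-191/4); attach at lengths (15/8, 71/8); label the merged cluster JPVXZ
  updated: d(JPVXZ,Y)=105/8
iteration 5: select JPVXZ,Y (d=105/8); attach at lengths (105/16, 105/16); label the merged cluster JPVXYZ
final tree: ((((J:11/6,P:79/6):41/8,(V:-45/8,Z:109/8):103/8):15/8,X:71/8):105/16,Y:105/16)
total length: 519/8

JP,VZ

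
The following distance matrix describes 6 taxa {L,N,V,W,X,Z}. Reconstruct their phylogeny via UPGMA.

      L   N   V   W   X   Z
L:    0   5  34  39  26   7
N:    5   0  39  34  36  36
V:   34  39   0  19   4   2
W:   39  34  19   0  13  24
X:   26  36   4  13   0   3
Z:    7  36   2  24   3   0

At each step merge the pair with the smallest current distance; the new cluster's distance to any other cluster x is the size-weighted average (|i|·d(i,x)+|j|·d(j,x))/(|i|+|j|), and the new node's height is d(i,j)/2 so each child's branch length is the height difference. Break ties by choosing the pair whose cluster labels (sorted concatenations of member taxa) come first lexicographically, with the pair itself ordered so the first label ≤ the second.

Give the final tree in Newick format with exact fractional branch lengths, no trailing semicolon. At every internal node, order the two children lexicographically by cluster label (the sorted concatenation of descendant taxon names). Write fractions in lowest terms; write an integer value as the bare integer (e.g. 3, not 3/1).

iteration 1: select V,Z (d=2); attach at lengths (1, 1); label the merged cluster VZ
  updated: d(L,VZ)=41/2, d(N,VZ)=75/2, d(VZ,W)=43/2, d(VZ,X)=7/2
iteration 2: select VZ,X (d=7/2); attach at lengths (3/4, 7/4); label the merged cluster VXZ
  updated: d(L,VXZ)=67/3, d(N,VXZ)=37, d(VXZ,W)=56/3
iteration 3: select L,N (d=5); attach at lengths (5/2, 5/2); label the merged cluster LN
  updated: d(LN,VXZ)=89/3, d(LN,W)=73/2
iteration 4: select VXZ,W (d=56/3); attach at lengths (91/12, 28/3); label the merged cluster VWXZ
  updated: d(LN,VWXZ)=251/8
iteration 5: select LN,VWXZ (d=251/8); attach at lengths (211/16, 305/48); label the merged cluster LNVWXZ
final tree: ((L:5/2,N:5/2):211/16,(((V:1,Z:1):3/4,X:7/4):91/12,W:28/3):305/48)
total length: 1103/24

((L:5/2,N:5/2):211/16,(((V:1,Z:1):3/4,X:7/4):91/12,W:28/3):305/48)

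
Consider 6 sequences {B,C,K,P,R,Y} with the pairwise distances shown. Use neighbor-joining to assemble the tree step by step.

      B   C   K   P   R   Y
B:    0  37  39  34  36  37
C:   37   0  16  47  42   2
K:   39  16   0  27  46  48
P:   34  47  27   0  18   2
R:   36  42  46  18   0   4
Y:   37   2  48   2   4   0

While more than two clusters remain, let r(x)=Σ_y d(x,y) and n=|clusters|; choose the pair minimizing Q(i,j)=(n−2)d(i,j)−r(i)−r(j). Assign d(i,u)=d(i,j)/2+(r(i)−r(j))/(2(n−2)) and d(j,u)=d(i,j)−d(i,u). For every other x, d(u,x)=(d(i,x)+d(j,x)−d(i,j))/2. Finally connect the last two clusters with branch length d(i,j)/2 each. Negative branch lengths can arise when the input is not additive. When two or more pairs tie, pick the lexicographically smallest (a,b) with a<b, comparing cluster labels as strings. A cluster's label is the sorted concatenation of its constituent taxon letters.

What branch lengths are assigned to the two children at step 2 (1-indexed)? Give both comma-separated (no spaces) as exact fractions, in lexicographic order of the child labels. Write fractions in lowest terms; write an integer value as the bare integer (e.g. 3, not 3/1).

step 1: merge (C,K) at d=16, Q=-256; branch lengths C→4, K→12; new cluster CK
  updated: d(B,CK)=30, d(CK,P)=29, d(CK,R)=36, d(CK,Y)=17
step 2: merge (B,CK) at d=30, Q=-159; branch lengths B→115/6, CK→65/6; new cluster BCK
  updated: d(BCK,P)=33/2, d(BCK,R)=21, d(BCK,Y)=12
step 3: merge (BCK,P) at d=33/2, Q=-53; branch lengths BCK→23/2, P→5; new cluster BCKP
  updated: d(BCKP,R)=45/4, d(BCKP,Y)=-5/4
step 4: merge (BCKP,R) at d=45/4, Q=-14; branch lengths BCKP→3, R→33/4; new cluster BCKPR
  updated: d(BCKPR,Y)=-17/4
step 5: merge (BCKPR,Y) at d=-17/4; branch lengths BCKPR→-17/8, Y→-17/8; new cluster BCKPRY
final tree: ((((B:115/6,(C:4,K:12):65/6):23/2,P:5):3,R:33/4):-17/8,Y:-17/8)
total length: 139/2

115/6,65/6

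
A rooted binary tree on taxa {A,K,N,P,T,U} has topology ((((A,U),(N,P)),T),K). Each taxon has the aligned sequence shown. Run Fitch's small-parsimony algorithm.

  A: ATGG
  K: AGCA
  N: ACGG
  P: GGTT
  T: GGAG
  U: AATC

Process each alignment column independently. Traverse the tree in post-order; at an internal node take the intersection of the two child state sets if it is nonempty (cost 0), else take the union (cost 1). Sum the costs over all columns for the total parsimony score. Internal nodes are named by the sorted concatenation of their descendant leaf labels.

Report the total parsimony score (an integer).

12

site 0, node AU: A={A} ∩ U={A} → {A} (+0)
site 0, node NP: N={A} ∪ P={G} → {A,G} (+1)
site 0, node ANPU: AU={A} ∩ NP={A,G} → {A} (+0)
site 0, node ANPTU: ANPU={A} ∪ T={G} → {A,G} (+1)
site 0, node AKNPTU: ANPTU={A,G} ∩ K={A} → {A} (+0)
site 1, node AU: A={T} ∪ U={A} → {A,T} (+1)
site 1, node NP: N={C} ∪ P={G} → {C,G} (+1)
site 1, node ANPU: AU={A,T} ∪ NP={C,G} → {A,C,G,T} (+1)
site 1, node ANPTU: ANPU={A,C,G,T} ∩ T={G} → {G} (+0)
site 1, node AKNPTU: ANPTU={G} ∩ K={G} → {G} (+0)
site 2, node AU: A={G} ∪ U={T} → {G,T} (+1)
site 2, node NP: N={G} ∪ P={T} → {G,T} (+1)
site 2, node ANPU: AU={G,T} ∩ NP={G,T} → {G,T} (+0)
site 2, node ANPTU: ANPU={G,T} ∪ T={A} → {A,G,T} (+1)
site 2, node AKNPTU: ANPTU={A,G,T} ∪ K={C} → {A,C,G,T} (+1)
site 3, node AU: A={G} ∪ U={C} → {C,G} (+1)
site 3, node NP: N={G} ∪ P={T} → {G,T} (+1)
site 3, node ANPU: AU={C,G} ∩ NP={G,T} → {G} (+0)
site 3, node ANPTU: ANPU={G} ∩ T={G} → {G} (+0)
site 3, node AKNPTU: ANPTU={G} ∪ K={A} → {A,G} (+1)
per-site changes: [2, 3, 4, 3]; total = 12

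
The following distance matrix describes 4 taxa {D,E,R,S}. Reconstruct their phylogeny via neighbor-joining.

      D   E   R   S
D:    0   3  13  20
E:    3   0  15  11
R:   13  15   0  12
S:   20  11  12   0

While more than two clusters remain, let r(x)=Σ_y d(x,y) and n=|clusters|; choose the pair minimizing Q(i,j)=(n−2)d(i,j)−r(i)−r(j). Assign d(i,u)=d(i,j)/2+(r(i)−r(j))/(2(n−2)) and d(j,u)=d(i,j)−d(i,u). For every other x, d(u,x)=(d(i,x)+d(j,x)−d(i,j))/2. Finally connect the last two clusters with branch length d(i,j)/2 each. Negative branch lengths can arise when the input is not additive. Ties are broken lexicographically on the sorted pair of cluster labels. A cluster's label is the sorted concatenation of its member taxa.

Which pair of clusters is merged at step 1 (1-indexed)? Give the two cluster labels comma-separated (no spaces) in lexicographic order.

step 1: merge (D,E) at d=3, Q=-59; branch lengths D→13/4, E→-1/4; new cluster DE
  updated: d(DE,R)=25/2, d(DE,S)=14
step 2: merge (DE,R) at d=25/2, Q=-77/2; branch lengths DE→29/4, R→21/4; new cluster DER
  updated: d(DER,S)=27/4
step 3: merge (DER,S) at d=27/4; branch lengths DER→27/8, S→27/8; new cluster DERS
final tree: (((D:13/4,E:-1/4):29/4,R:21/4):27/8,S:27/8)
total length: 89/4

D,E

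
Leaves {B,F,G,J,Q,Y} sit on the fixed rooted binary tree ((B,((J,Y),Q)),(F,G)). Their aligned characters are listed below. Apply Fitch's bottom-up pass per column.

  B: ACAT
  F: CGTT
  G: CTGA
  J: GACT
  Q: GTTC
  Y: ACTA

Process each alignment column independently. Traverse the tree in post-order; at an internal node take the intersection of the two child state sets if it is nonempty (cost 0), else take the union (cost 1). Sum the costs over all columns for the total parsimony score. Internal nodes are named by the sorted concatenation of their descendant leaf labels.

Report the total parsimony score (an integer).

JY@0: {G} ∪ {A} = {A,G} (union, +1)
JQY@0: {A,G} ∩ {G} = {G} (intersection, +0)
BJQY@0: {A} ∪ {G} = {A,G} (union, +1)
FG@0: {C} ∩ {C} = {C} (intersection, +0)
BFGJQY@0: {A,G} ∪ {C} = {A,C,G} (union, +1)
JY@1: {A} ∪ {C} = {A,C} (union, +1)
JQY@1: {A,C} ∪ {T} = {A,C,T} (union, +1)
BJQY@1: {C} ∩ {A,C,T} = {C} (intersection, +0)
FG@1: {G} ∪ {T} = {G,T} (union, +1)
BFGJQY@1: {C} ∪ {G,T} = {C,G,T} (union, +1)
JY@2: {C} ∪ {T} = {C,T} (union, +1)
JQY@2: {C,T} ∩ {T} = {T} (intersection, +0)
BJQY@2: {A} ∪ {T} = {A,T} (union, +1)
FG@2: {T} ∪ {G} = {G,T} (union, +1)
BFGJQY@2: {A,T} ∩ {G,T} = {T} (intersection, +0)
JY@3: {T} ∪ {A} = {A,T} (union, +1)
JQY@3: {A,T} ∪ {C} = {A,C,T} (union, +1)
BJQY@3: {T} ∩ {A,C,T} = {T} (intersection, +0)
FG@3: {T} ∪ {A} = {A,T} (union, +1)
BFGJQY@3: {T} ∩ {A,T} = {T} (intersection, +0)
per-site changes: [3, 4, 3, 3]; total = 13

13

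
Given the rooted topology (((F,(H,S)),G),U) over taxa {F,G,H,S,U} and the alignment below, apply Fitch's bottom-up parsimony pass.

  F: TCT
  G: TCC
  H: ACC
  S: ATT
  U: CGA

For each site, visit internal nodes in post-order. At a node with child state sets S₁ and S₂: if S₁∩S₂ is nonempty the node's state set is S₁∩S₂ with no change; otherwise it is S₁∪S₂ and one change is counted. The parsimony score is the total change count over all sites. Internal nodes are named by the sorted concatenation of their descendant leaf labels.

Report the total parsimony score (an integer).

site 0, node HS: H={A} ∩ S={A} → {A} (+0)
site 0, node FHS: F={T} ∪ HS={A} → {A,T} (+1)
site 0, node FGHS: FHS={A,T} ∩ G={T} → {T} (+0)
site 0, node FGHSU: FGHS={T} ∪ U={C} → {C,T} (+1)
site 1, node HS: H={C} ∪ S={T} → {C,T} (+1)
site 1, node FHS: F={C} ∩ HS={C,T} → {C} (+0)
site 1, node FGHS: FHS={C} ∩ G={C} → {C} (+0)
site 1, node FGHSU: FGHS={C} ∪ U={G} → {C,G} (+1)
site 2, node HS: H={C} ∪ S={T} → {C,T} (+1)
site 2, node FHS: F={T} ∩ HS={C,T} → {T} (+0)
site 2, node FGHS: FHS={T} ∪ G={C} → {C,T} (+1)
site 2, node FGHSU: FGHS={C,T} ∪ U={A} → {A,C,T} (+1)
per-site changes: [2, 2, 3]; total = 7

7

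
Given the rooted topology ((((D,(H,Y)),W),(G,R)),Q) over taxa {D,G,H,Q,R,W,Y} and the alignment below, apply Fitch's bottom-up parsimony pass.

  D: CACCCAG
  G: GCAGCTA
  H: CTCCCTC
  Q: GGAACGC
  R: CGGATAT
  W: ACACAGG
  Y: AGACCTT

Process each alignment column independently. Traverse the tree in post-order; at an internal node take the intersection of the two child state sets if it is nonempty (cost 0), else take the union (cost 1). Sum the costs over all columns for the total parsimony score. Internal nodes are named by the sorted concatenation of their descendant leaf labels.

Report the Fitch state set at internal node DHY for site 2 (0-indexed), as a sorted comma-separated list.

C

site 0, node HY: H={C} ∪ Y={A} → {A,C} (+1)
site 0, node DHY: D={C} ∩ HY={A,C} → {C} (+0)
site 0, node DHWY: DHY={C} ∪ W={A} → {A,C} (+1)
site 0, node GR: G={G} ∪ R={C} → {C,G} (+1)
site 0, node DGHRWY: DHWY={A,C} ∩ GR={C,G} → {C} (+0)
site 0, node DGHQRWY: DGHRWY={C} ∪ Q={G} → {C,G} (+1)
site 1, node HY: H={T} ∪ Y={G} → {G,T} (+1)
site 1, node DHY: D={A} ∪ HY={G,T} → {A,G,T} (+1)
site 1, node DHWY: DHY={A,G,T} ∪ W={C} → {A,C,G,T} (+1)
site 1, node GR: G={C} ∪ R={G} → {C,G} (+1)
site 1, node DGHRWY: DHWY={A,C,G,T} ∩ GR={C,G} → {C,G} (+0)
site 1, node DGHQRWY: DGHRWY={C,G} ∩ Q={G} → {G} (+0)
site 2, node HY: H={C} ∪ Y={A} → {A,C} (+1)
site 2, node DHY: D={C} ∩ HY={A,C} → {C} (+0)
site 2, node DHWY: DHY={C} ∪ W={A} → {A,C} (+1)
site 2, node GR: G={A} ∪ R={G} → {A,G} (+1)
site 2, node DGHRWY: DHWY={A,C} ∩ GR={A,G} → {A} (+0)
site 2, node DGHQRWY: DGHRWY={A} ∩ Q={A} → {A} (+0)
site 3, node HY: H={C} ∩ Y={C} → {C} (+0)
site 3, node DHY: D={C} ∩ HY={C} → {C} (+0)
site 3, node DHWY: DHY={C} ∩ W={C} → {C} (+0)
site 3, node GR: G={G} ∪ R={A} → {A,G} (+1)
site 3, node DGHRWY: DHWY={C} ∪ GR={A,G} → {A,C,G} (+1)
site 3, node DGHQRWY: DGHRWY={A,C,G} ∩ Q={A} → {A} (+0)
site 4, node HY: H={C} ∩ Y={C} → {C} (+0)
site 4, node DHY: D={C} ∩ HY={C} → {C} (+0)
site 4, node DHWY: DHY={C} ∪ W={A} → {A,C} (+1)
site 4, node GR: G={C} ∪ R={T} → {C,T} (+1)
site 4, node DGHRWY: DHWY={A,C} ∩ GR={C,T} → {C} (+0)
site 4, node DGHQRWY: DGHRWY={C} ∩ Q={C} → {C} (+0)
site 5, node HY: H={T} ∩ Y={T} → {T} (+0)
site 5, node DHY: D={A} ∪ HY={T} → {A,T} (+1)
site 5, node DHWY: DHY={A,T} ∪ W={G} → {A,G,T} (+1)
site 5, node GR: G={T} ∪ R={A} → {A,T} (+1)
site 5, node DGHRWY: DHWY={A,G,T} ∩ GR={A,T} → {A,T} (+0)
site 5, node DGHQRWY: DGHRWY={A,T} ∪ Q={G} → {A,G,T} (+1)
site 6, node HY: H={C} ∪ Y={T} → {C,T} (+1)
site 6, node DHY: D={G} ∪ HY={C,T} → {C,G,T} (+1)
site 6, node DHWY: DHY={C,G,T} ∩ W={G} → {G} (+0)
site 6, node GR: G={A} ∪ R={T} → {A,T} (+1)
site 6, node DGHRWY: DHWY={G} ∪ GR={A,T} → {A,G,T} (+1)
site 6, node DGHQRWY: DGHRWY={A,G,T} ∪ Q={C} → {A,C,G,T} (+1)
per-site changes: [4, 4, 3, 2, 2, 4, 5]; total = 24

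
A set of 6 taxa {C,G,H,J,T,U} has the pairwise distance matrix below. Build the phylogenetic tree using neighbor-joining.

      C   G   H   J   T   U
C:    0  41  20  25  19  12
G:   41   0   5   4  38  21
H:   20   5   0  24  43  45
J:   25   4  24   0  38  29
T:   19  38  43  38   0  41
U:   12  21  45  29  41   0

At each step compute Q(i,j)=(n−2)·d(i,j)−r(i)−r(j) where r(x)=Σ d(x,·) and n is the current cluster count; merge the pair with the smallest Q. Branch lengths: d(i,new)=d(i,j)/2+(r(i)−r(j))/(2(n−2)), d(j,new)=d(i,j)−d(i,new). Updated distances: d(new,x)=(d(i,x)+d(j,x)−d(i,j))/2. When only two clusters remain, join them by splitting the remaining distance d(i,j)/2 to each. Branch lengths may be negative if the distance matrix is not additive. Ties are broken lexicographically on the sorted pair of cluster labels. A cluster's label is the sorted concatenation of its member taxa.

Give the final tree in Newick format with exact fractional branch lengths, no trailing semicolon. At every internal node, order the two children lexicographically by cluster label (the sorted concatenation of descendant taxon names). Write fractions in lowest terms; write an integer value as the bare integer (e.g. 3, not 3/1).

(((C:-5/8,T:157/8):5,((G:-1,H:6):13/2,J:5):12):6,U:6)

1. join G+H (d=5, Q=-226) ⇒ GH; edges |G|=-1, |H|=6
  updated: d(C,GH)=28, d(GH,J)=23/2, d(GH,T)=38, d(GH,U)=61/2
2. join GH+J (d=23/2, Q=-177) ⇒ GHJ; edges |GH|=13/2, |J|=5
  updated: d(C,GHJ)=83/4, d(GHJ,T)=129/4, d(GHJ,U)=24
3. join C+T (d=19, Q=-106) ⇒ CT; edges |C|=-5/8, |T|=157/8
  updated: d(CT,GHJ)=17, d(CT,U)=17
4. join CT+GHJ (d=17, Q=-58) ⇒ CGHJT; edges |CT|=5, |GHJ|=12
  updated: d(CGHJT,U)=12
5. join CGHJT+U (d=12) ⇒ CGHJTU; edges |CGHJT|=6, |U|=6
final tree: (((C:-5/8,T:157/8):5,((G:-1,H:6):13/2,J:5):12):6,U:6)
total length: 129/2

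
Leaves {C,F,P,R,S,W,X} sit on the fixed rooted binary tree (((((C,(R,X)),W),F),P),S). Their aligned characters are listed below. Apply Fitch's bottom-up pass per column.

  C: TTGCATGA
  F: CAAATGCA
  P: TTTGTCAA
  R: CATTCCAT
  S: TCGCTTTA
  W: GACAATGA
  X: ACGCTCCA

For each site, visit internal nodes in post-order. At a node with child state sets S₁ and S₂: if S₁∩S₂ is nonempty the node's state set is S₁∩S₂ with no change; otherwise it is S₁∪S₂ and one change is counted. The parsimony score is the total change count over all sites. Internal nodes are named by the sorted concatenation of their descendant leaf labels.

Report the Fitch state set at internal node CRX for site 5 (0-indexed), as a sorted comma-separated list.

C,T

site 0, node RX: R={C} ∪ X={A} → {A,C} (+1)
site 0, node CRX: C={T} ∪ RX={A,C} → {A,C,T} (+1)
site 0, node CRWX: CRX={A,C,T} ∪ W={G} → {A,C,G,T} (+1)
site 0, node CFRWX: CRWX={A,C,G,T} ∩ F={C} → {C} (+0)
site 0, node CFPRWX: CFRWX={C} ∪ P={T} → {C,T} (+1)
site 0, node CFPRSWX: CFPRWX={C,T} ∩ S={T} → {T} (+0)
site 1, node RX: R={A} ∪ X={C} → {A,C} (+1)
site 1, node CRX: C={T} ∪ RX={A,C} → {A,C,T} (+1)
site 1, node CRWX: CRX={A,C,T} ∩ W={A} → {A} (+0)
site 1, node CFRWX: CRWX={A} ∩ F={A} → {A} (+0)
site 1, node CFPRWX: CFRWX={A} ∪ P={T} → {A,T} (+1)
site 1, node CFPRSWX: CFPRWX={A,T} ∪ S={C} → {A,C,T} (+1)
site 2, node RX: R={T} ∪ X={G} → {G,T} (+1)
site 2, node CRX: C={G} ∩ RX={G,T} → {G} (+0)
site 2, node CRWX: CRX={G} ∪ W={C} → {C,G} (+1)
site 2, node CFRWX: CRWX={C,G} ∪ F={A} → {A,C,G} (+1)
site 2, node CFPRWX: CFRWX={A,C,G} ∪ P={T} → {A,C,G,T} (+1)
site 2, node CFPRSWX: CFPRWX={A,C,G,T} ∩ S={G} → {G} (+0)
site 3, node RX: R={T} ∪ X={C} → {C,T} (+1)
site 3, node CRX: C={C} ∩ RX={C,T} → {C} (+0)
site 3, node CRWX: CRX={C} ∪ W={A} → {A,C} (+1)
site 3, node CFRWX: CRWX={A,C} ∩ F={A} → {A} (+0)
site 3, node CFPRWX: CFRWX={A} ∪ P={G} → {A,G} (+1)
site 3, node CFPRSWX: CFPRWX={A,G} ∪ S={C} → {A,C,G} (+1)
site 4, node RX: R={C} ∪ X={T} → {C,T} (+1)
site 4, node CRX: C={A} ∪ RX={C,T} → {A,C,T} (+1)
site 4, node CRWX: CRX={A,C,T} ∩ W={A} → {A} (+0)
site 4, node CFRWX: CRWX={A} ∪ F={T} → {A,T} (+1)
site 4, node CFPRWX: CFRWX={A,T} ∩ P={T} → {T} (+0)
site 4, node CFPRSWX: CFPRWX={T} ∩ S={T} → {T} (+0)
site 5, node RX: R={C} ∩ X={C} → {C} (+0)
site 5, node CRX: C={T} ∪ RX={C} → {C,T} (+1)
site 5, node CRWX: CRX={C,T} ∩ W={T} → {T} (+0)
site 5, node CFRWX: CRWX={T} ∪ F={G} → {G,T} (+1)
site 5, node CFPRWX: CFRWX={G,T} ∪ P={C} → {C,G,T} (+1)
site 5, node CFPRSWX: CFPRWX={C,G,T} ∩ S={T} → {T} (+0)
site 6, node RX: R={A} ∪ X={C} → {A,C} (+1)
site 6, node CRX: C={G} ∪ RX={A,C} → {A,C,G} (+1)
site 6, node CRWX: CRX={A,C,G} ∩ W={G} → {G} (+0)
site 6, node CFRWX: CRWX={G} ∪ F={C} → {C,G} (+1)
site 6, node CFPRWX: CFRWX={C,G} ∪ P={A} → {A,C,G} (+1)
site 6, node CFPRSWX: CFPRWX={A,C,G} ∪ S={T} → {A,C,G,T} (+1)
site 7, node RX: R={T} ∪ X={A} → {A,T} (+1)
site 7, node CRX: C={A} ∩ RX={A,T} → {A} (+0)
site 7, node CRWX: CRX={A} ∩ W={A} → {A} (+0)
site 7, node CFRWX: CRWX={A} ∩ F={A} → {A} (+0)
site 7, node CFPRWX: CFRWX={A} ∩ P={A} → {A} (+0)
site 7, node CFPRSWX: CFPRWX={A} ∩ S={A} → {A} (+0)
per-site changes: [4, 4, 4, 4, 3, 3, 5, 1]; total = 28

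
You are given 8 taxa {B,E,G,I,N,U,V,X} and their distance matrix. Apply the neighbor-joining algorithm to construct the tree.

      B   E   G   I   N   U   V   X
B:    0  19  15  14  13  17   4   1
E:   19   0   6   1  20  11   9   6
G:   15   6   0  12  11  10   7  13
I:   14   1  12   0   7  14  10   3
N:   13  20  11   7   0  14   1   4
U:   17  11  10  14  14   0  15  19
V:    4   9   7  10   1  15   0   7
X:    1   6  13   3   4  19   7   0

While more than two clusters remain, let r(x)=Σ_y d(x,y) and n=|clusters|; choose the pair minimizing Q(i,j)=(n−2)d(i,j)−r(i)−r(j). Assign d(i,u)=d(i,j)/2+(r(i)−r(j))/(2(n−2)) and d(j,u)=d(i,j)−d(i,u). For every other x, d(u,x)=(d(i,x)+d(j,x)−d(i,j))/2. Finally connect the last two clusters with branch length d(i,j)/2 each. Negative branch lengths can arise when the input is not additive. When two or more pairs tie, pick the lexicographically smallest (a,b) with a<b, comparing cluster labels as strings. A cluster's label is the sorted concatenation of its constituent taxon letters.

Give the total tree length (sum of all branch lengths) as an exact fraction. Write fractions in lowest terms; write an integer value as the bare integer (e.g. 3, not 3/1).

445/16

1. join B+X (d=1, Q=-130) ⇒ BX; edges |B|=3, |X|=-2
  updated: d(BX,E)=12, d(BX,G)=27/2, d(BX,I)=8, d(BX,N)=8, d(BX,U)=35/2, d(BX,V)=5
2. join E+I (d=1, Q=-106) ⇒ EI; edges |E|=6/5, |I|=-1/5
  updated: d(BX,EI)=19/2, d(EI,G)=17/2, d(EI,N)=13, d(EI,U)=12, d(EI,V)=9
3. join N+V (d=1, Q=-80) ⇒ NV; edges |N|=7/4, |V|=-3/4
  updated: d(BX,NV)=6, d(EI,NV)=21/2, d(G,NV)=17/2, d(NV,U)=14
4. join BX+NV (d=6, Q=-135/2) ⇒ BNVX; edges |BX|=17/4, |NV|=7/4
  updated: d(BNVX,EI)=7, d(BNVX,G)=8, d(BNVX,U)=51/4
5. join BNVX+EI (d=7, Q=-165/4) ⇒ BEINVX; edges |BNVX|=57/16, |EI|=55/16
  updated: d(BEINVX,G)=19/4, d(BEINVX,U)=71/8
6. join BEINVX+G (d=19/4, Q=-189/8) ⇒ BEGINVX; edges |BEINVX|=29/16, |G|=47/16
  updated: d(BEGINVX,U)=113/16
7. join BEGINVX+U (d=113/16) ⇒ BEGINUVX; edges |BEGINVX|=113/32, |U|=113/32
final tree: (((((B:3,X:-2):17/4,(N:7/4,V:-3/4):7/4):57/16,(E:6/5,I:-1/5):55/16):29/16,G:47/16):113/32,U:113/32)
total length: 445/16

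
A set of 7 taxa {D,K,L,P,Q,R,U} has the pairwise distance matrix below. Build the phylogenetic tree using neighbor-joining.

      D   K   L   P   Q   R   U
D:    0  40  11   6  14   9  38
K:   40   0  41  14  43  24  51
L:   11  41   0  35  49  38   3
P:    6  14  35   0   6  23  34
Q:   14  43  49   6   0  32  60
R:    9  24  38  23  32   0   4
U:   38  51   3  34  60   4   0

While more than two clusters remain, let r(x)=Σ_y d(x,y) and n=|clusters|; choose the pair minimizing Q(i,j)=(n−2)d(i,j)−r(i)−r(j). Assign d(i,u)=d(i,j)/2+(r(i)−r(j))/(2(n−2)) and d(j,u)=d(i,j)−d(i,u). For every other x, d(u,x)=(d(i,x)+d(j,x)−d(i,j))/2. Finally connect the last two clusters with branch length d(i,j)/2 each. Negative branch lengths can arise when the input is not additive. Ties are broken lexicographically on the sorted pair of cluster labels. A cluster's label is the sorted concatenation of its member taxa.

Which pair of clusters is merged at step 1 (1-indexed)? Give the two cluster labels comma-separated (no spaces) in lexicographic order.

L,U

step 1: merge (L,U) at d=3, Q=-352; branch lengths L→1/5, U→14/5; new cluster LU
  updated: d(D,LU)=23, d(K,LU)=89/2, d(LU,P)=33, d(LU,Q)=53, d(LU,R)=39/2
step 2: merge (P,Q) at d=6, Q=-206; branch lengths P→-21/4, Q→45/4; new cluster PQ
  updated: d(D,PQ)=7, d(K,PQ)=51/2, d(LU,PQ)=40, d(PQ,R)=49/2
step 3: merge (D,PQ) at d=7, Q=-155; branch lengths D→1/2, PQ→13/2; new cluster DPQ
  updated: d(DPQ,K)=117/4, d(DPQ,LU)=28, d(DPQ,R)=53/4
step 4: merge (DPQ,K) at d=117/4, Q=-439/4; branch lengths DPQ→125/16, K→343/16; new cluster DKPQ
  updated: d(DKPQ,LU)=173/8, d(DKPQ,R)=4
step 5: merge (DKPQ,LU) at d=173/8, Q=-361/8; branch lengths DKPQ→49/16, LU→297/16; new cluster DKLPQU
  updated: d(DKLPQU,R)=15/16
step 6: merge (DKLPQU,R) at d=15/16; branch lengths DKLPQU→15/32, R→15/32; new cluster DKLPQRU
final tree: ((((D:1/2,(P:-21/4,Q:45/4):13/2):125/16,K:343/16):49/16,(L:1/5,U:14/5):297/16):15/32,R:15/32)
total length: 1085/16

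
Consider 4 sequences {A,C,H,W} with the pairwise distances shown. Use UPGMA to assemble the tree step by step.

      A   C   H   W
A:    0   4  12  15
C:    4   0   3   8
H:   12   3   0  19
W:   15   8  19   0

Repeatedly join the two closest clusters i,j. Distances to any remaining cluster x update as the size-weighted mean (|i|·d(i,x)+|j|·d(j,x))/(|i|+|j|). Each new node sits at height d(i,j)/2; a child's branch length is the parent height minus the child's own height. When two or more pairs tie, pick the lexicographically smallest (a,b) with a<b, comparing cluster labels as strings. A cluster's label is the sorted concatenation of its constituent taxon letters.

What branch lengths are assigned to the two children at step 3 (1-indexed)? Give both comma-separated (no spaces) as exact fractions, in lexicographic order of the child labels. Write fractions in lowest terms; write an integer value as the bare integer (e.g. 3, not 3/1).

3,7

iteration 1: select C,H (d=3); attach at lengths (3/2, 3/2); label the merged cluster CH
  updated: d(A,CH)=8, d(CH,W)=27/2
iteration 2: select A,CH (d=8); attach at lengths (4, 5/2); label the merged cluster ACH
  updated: d(ACH,W)=14
iteration 3: select ACH,W (d=14); attach at lengths (3, 7); label the merged cluster ACHW
final tree: ((A:4,(C:3/2,H:3/2):5/2):3,W:7)
total length: 39/2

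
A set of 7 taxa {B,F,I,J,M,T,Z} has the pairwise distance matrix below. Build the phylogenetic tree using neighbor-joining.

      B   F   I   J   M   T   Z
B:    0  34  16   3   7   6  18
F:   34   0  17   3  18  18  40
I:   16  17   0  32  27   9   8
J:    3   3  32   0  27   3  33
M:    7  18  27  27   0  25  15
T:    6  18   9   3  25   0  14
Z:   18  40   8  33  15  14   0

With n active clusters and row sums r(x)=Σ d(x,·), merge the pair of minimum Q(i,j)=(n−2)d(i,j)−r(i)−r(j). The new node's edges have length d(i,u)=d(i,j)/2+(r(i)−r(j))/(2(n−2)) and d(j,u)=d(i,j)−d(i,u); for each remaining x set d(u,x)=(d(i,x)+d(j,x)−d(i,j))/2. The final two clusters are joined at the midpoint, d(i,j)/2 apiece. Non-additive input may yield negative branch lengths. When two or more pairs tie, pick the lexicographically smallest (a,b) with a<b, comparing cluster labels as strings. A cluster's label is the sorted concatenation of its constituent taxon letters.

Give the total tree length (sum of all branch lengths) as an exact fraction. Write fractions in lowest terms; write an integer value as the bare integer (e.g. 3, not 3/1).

173/4

iteration 1: select F,J (d=3, Q=-216); attach at lengths (22/5, -7/5); label the merged cluster FJ
  updated: d(B,FJ)=17, d(FJ,I)=23, d(FJ,M)=21, d(FJ,T)=9, d(FJ,Z)=35
iteration 2: select I,Z (d=8, Q=-141); attach at lengths (25/8, 39/8); label the merged cluster IZ
  updated: d(B,IZ)=13, d(FJ,IZ)=25, d(IZ,M)=17, d(IZ,T)=15/2
iteration 3: select FJ,T (d=9, Q=-185/2); attach at lengths (103/12, 5/12); label the merged cluster FJT
  updated: d(B,FJT)=7, d(FJT,IZ)=47/4, d(FJT,M)=37/2
iteration 4: select B,M (d=7, Q=-111/2); attach at lengths (-3/8, 59/8); label the merged cluster BM
  updated: d(BM,FJT)=37/4, d(BM,IZ)=23/2
iteration 5: select BM,FJT (d=37/4, Q=-65/2); attach at lengths (9/2, 19/4); label the merged cluster BFJMT
  updated: d(BFJMT,IZ)=7
iteration 6: select BFJMT,IZ (d=7); attach at lengths (7/2, 7/2); label the merged cluster BFIJMTZ
final tree: (((B:-3/8,M:59/8):9/2,((F:22/5,J:-7/5):103/12,T:5/12):19/4):7/2,(I:25/8,Z:39/8):7/2)
total length: 173/4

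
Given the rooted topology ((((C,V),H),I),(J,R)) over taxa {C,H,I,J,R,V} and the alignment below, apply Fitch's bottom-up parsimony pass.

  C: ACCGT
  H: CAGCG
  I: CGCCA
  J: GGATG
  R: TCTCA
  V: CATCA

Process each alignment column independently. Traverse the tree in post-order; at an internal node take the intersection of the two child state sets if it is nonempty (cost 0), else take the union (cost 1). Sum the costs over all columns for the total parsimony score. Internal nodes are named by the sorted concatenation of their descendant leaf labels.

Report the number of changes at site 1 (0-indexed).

3

CV@0: {A} ∪ {C} = {A,C} (union, +1)
CHV@0: {A,C} ∩ {C} = {C} (intersection, +0)
CHIV@0: {C} ∩ {C} = {C} (intersection, +0)
JR@0: {G} ∪ {T} = {G,T} (union, +1)
CHIJRV@0: {C} ∪ {G,T} = {C,G,T} (union, +1)
CV@1: {C} ∪ {A} = {A,C} (union, +1)
CHV@1: {A,C} ∩ {A} = {A} (intersection, +0)
CHIV@1: {A} ∪ {G} = {A,G} (union, +1)
JR@1: {G} ∪ {C} = {C,G} (union, +1)
CHIJRV@1: {A,G} ∩ {C,G} = {G} (intersection, +0)
CV@2: {C} ∪ {T} = {C,T} (union, +1)
CHV@2: {C,T} ∪ {G} = {C,G,T} (union, +1)
CHIV@2: {C,G,T} ∩ {C} = {C} (intersection, +0)
JR@2: {A} ∪ {T} = {A,T} (union, +1)
CHIJRV@2: {C} ∪ {A,T} = {A,C,T} (union, +1)
CV@3: {G} ∪ {C} = {C,G} (union, +1)
CHV@3: {C,G} ∩ {C} = {C} (intersection, +0)
CHIV@3: {C} ∩ {C} = {C} (intersection, +0)
JR@3: {T} ∪ {C} = {C,T} (union, +1)
CHIJRV@3: {C} ∩ {C,T} = {C} (intersection, +0)
CV@4: {T} ∪ {A} = {A,T} (union, +1)
CHV@4: {A,T} ∪ {G} = {A,G,T} (union, +1)
CHIV@4: {A,G,T} ∩ {A} = {A} (intersection, +0)
JR@4: {G} ∪ {A} = {A,G} (union, +1)
CHIJRV@4: {A} ∩ {A,G} = {A} (intersection, +0)
per-site changes: [3, 3, 4, 2, 3]; total = 15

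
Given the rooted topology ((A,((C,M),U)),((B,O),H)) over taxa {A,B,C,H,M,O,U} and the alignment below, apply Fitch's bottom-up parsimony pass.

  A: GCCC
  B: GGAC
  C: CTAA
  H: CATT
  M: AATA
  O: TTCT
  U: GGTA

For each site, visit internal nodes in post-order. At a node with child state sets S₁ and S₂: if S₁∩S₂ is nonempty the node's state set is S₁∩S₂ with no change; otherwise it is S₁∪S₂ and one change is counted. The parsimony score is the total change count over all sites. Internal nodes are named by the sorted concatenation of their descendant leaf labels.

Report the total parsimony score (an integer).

CM@0: {C} ∪ {A} = {A,C} (union, +1)
CMU@0: {A,C} ∪ {G} = {A,C,G} (union, +1)
ACMU@0: {G} ∩ {A,C,G} = {G} (intersection, +0)
BO@0: {G} ∪ {T} = {G,T} (union, +1)
BHO@0: {G,T} ∪ {C} = {C,G,T} (union, +1)
ABCHMOU@0: {G} ∩ {C,G,T} = {G} (intersection, +0)
CM@1: {T} ∪ {A} = {A,T} (union, +1)
CMU@1: {A,T} ∪ {G} = {A,G,T} (union, +1)
ACMU@1: {C} ∪ {A,G,T} = {A,C,G,T} (union, +1)
BO@1: {G} ∪ {T} = {G,T} (union, +1)
BHO@1: {G,T} ∪ {A} = {A,G,T} (union, +1)
ABCHMOU@1: {A,C,G,T} ∩ {A,G,T} = {A,G,T} (intersection, +0)
CM@2: {A} ∪ {T} = {A,T} (union, +1)
CMU@2: {A,T} ∩ {T} = {T} (intersection, +0)
ACMU@2: {C} ∪ {T} = {C,T} (union, +1)
BO@2: {A} ∪ {C} = {A,C} (union, +1)
BHO@2: {A,C} ∪ {T} = {A,C,T} (union, +1)
ABCHMOU@2: {C,T} ∩ {A,C,T} = {C,T} (intersection, +0)
CM@3: {A} ∩ {A} = {A} (intersection, +0)
CMU@3: {A} ∩ {A} = {A} (intersection, +0)
ACMU@3: {C} ∪ {A} = {A,C} (union, +1)
BO@3: {C} ∪ {T} = {C,T} (union, +1)
BHO@3: {C,T} ∩ {T} = {T} (intersection, +0)
ABCHMOU@3: {A,C} ∪ {T} = {A,C,T} (union, +1)
per-site changes: [4, 5, 4, 3]; total = 16

16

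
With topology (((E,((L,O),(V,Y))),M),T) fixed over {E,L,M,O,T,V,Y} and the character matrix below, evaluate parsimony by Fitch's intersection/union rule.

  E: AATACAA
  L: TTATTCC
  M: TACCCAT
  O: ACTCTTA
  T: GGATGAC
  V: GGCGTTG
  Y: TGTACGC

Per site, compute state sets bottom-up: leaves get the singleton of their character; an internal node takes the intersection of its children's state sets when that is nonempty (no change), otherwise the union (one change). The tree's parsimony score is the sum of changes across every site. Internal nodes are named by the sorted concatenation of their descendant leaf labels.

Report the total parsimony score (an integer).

[col 0] LO: children L:{T}, O:{A} ∪→ {A,T}; cost 1
[col 0] VY: children V:{G}, Y:{T} ∪→ {G,T}; cost 1
[col 0] LOVY: children LO:{A,T}, VY:{G,T} ∩→ {T}; cost 0
[col 0] ELOVY: children E:{A}, LOVY:{T} ∪→ {A,T}; cost 1
[col 0] ELMOVY: children ELOVY:{A,T}, M:{T} ∩→ {T}; cost 0
[col 0] ELMOTVY: children ELMOVY:{T}, T:{G} ∪→ {G,T}; cost 1
[col 1] LO: children L:{T}, O:{C} ∪→ {C,T}; cost 1
[col 1] VY: children V:{G}, Y:{G} ∩→ {G}; cost 0
[col 1] LOVY: children LO:{C,T}, VY:{G} ∪→ {C,G,T}; cost 1
[col 1] ELOVY: children E:{A}, LOVY:{C,G,T} ∪→ {A,C,G,T}; cost 1
[col 1] ELMOVY: children ELOVY:{A,C,G,T}, M:{A} ∩→ {A}; cost 0
[col 1] ELMOTVY: children ELMOVY:{A}, T:{G} ∪→ {A,G}; cost 1
[col 2] LO: children L:{A}, O:{T} ∪→ {A,T}; cost 1
[col 2] VY: children V:{C}, Y:{T} ∪→ {C,T}; cost 1
[col 2] LOVY: children LO:{A,T}, VY:{C,T} ∩→ {T}; cost 0
[col 2] ELOVY: children E:{T}, LOVY:{T} ∩→ {T}; cost 0
[col 2] ELMOVY: children ELOVY:{T}, M:{C} ∪→ {C,T}; cost 1
[col 2] ELMOTVY: children ELMOVY:{C,T}, T:{A} ∪→ {A,C,T}; cost 1
[col 3] LO: children L:{T}, O:{C} ∪→ {C,T}; cost 1
[col 3] VY: children V:{G}, Y:{A} ∪→ {A,G}; cost 1
[col 3] LOVY: children LO:{C,T}, VY:{A,G} ∪→ {A,C,G,T}; cost 1
[col 3] ELOVY: children E:{A}, LOVY:{A,C,G,T} ∩→ {A}; cost 0
[col 3] ELMOVY: children ELOVY:{A}, M:{C} ∪→ {A,C}; cost 1
[col 3] ELMOTVY: children ELMOVY:{A,C}, T:{T} ∪→ {A,C,T}; cost 1
[col 4] LO: children L:{T}, O:{T} ∩→ {T}; cost 0
[col 4] VY: children V:{T}, Y:{C} ∪→ {C,T}; cost 1
[col 4] LOVY: children LO:{T}, VY:{C,T} ∩→ {T}; cost 0
[col 4] ELOVY: children E:{C}, LOVY:{T} ∪→ {C,T}; cost 1
[col 4] ELMOVY: children ELOVY:{C,T}, M:{C} ∩→ {C}; cost 0
[col 4] ELMOTVY: children ELMOVY:{C}, T:{G} ∪→ {C,G}; cost 1
[col 5] LO: children L:{C}, O:{T} ∪→ {C,T}; cost 1
[col 5] VY: children V:{T}, Y:{G} ∪→ {G,T}; cost 1
[col 5] LOVY: children LO:{C,T}, VY:{G,T} ∩→ {T}; cost 0
[col 5] ELOVY: children E:{A}, LOVY:{T} ∪→ {A,T}; cost 1
[col 5] ELMOVY: children ELOVY:{A,T}, M:{A} ∩→ {A}; cost 0
[col 5] ELMOTVY: children ELMOVY:{A}, T:{A} ∩→ {A}; cost 0
[col 6] LO: children L:{C}, O:{A} ∪→ {A,C}; cost 1
[col 6] VY: children V:{G}, Y:{C} ∪→ {C,G}; cost 1
[col 6] LOVY: children LO:{A,C}, VY:{C,G} ∩→ {C}; cost 0
[col 6] ELOVY: children E:{A}, LOVY:{C} ∪→ {A,C}; cost 1
[col 6] ELMOVY: children ELOVY:{A,C}, M:{T} ∪→ {A,C,T}; cost 1
[col 6] ELMOTVY: children ELMOVY:{A,C,T}, T:{C} ∩→ {C}; cost 0
per-site changes: [4, 4, 4, 5, 3, 3, 4]; total = 27

27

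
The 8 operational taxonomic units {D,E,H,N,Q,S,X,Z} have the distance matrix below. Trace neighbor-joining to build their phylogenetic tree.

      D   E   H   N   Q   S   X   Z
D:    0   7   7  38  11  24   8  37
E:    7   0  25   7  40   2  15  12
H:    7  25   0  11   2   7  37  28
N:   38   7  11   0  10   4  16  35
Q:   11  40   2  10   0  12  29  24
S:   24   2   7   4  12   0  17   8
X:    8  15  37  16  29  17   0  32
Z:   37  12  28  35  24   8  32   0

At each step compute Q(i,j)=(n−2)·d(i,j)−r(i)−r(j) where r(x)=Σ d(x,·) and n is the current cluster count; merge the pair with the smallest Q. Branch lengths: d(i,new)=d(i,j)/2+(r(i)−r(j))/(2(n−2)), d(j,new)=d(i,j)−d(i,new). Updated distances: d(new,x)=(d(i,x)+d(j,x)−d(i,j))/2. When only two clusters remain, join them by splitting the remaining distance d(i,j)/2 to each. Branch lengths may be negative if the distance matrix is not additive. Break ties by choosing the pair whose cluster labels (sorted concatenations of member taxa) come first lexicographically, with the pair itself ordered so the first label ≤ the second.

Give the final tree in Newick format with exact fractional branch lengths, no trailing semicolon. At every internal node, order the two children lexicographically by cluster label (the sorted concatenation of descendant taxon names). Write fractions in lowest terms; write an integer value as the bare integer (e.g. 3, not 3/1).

(((((D:13/6,X:35/6):217/24,E:-49/24):19/4,((H:-3/10,Q:23/10):25/4,N:13/4):51/8):3,S:-79/16):207/32,Z:207/32)

step 1: merge (D,X) at d=8, Q=-238; branch lengths D→13/6, X→35/6; new cluster DX
  updated: d(DX,E)=7, d(DX,H)=18, d(DX,N)=23, d(DX,Q)=16, d(DX,S)=33/2, d(DX,Z)=61/2
step 2: merge (H,Q) at d=2, Q=-185; branch lengths H→-3/10, Q→23/10; new cluster HQ
  updated: d(DX,HQ)=16, d(E,HQ)=63/2, d(HQ,N)=19/2, d(HQ,S)=17/2, d(HQ,Z)=25
step 3: merge (HQ,N) at d=19/2, Q=-131; branch lengths HQ→25/4, N→13/4; new cluster HNQ
  updated: d(DX,HNQ)=59/4, d(E,HNQ)=29/2, d(HNQ,S)=3/2, d(HNQ,Z)=101/4
step 4: merge (DX,E) at d=7, Q=-333/4; branch lengths DX→217/24, E→-49/24; new cluster DEX
  updated: d(DEX,HNQ)=89/8, d(DEX,S)=23/4, d(DEX,Z)=71/4
step 5: merge (DEX,HNQ) at d=89/8, Q=-201/4; branch lengths DEX→19/4, HNQ→51/8; new cluster DEHNQX
  updated: d(DEHNQX,S)=-31/16, d(DEHNQX,Z)=255/16
step 6: merge (DEHNQX,S) at d=-31/16, Q=-22; branch lengths DEHNQX→3, S→-79/16; new cluster DEHNQSX
  updated: d(DEHNQSX,Z)=207/16
step 7: merge (DEHNQSX,Z) at d=207/16; branch lengths DEHNQSX→207/32, Z→207/32; new cluster DEHNQSXZ
final tree: (((((D:13/6,X:35/6):217/24,E:-49/24):19/4,((H:-3/10,Q:23/10):25/4,N:13/4):51/8):3,S:-79/16):207/32,Z:207/32)
total length: 389/8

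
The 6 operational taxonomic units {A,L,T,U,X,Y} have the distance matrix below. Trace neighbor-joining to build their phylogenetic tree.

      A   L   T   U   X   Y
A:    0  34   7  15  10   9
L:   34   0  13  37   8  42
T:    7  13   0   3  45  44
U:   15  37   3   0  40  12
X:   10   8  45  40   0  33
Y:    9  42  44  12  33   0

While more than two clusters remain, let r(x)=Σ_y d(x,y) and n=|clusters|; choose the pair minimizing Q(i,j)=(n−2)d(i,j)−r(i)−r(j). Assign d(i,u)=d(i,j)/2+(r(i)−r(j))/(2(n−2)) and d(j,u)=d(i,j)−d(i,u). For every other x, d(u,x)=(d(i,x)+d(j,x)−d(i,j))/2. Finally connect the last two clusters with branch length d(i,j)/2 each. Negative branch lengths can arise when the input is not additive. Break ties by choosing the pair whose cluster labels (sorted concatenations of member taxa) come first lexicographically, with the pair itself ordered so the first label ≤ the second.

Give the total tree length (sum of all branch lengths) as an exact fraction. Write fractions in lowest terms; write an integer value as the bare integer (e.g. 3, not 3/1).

103/2

step 1: merge (L,X) at d=8, Q=-238; branch lengths L→15/4, X→17/4; new cluster LX
  updated: d(A,LX)=18, d(LX,T)=25, d(LX,U)=69/2, d(LX,Y)=67/2
step 2: merge (T,U) at d=3, Q=-269/2; branch lengths T→47/12, U→-11/12; new cluster TU
  updated: d(A,TU)=19/2, d(LX,TU)=113/4, d(TU,Y)=53/2
step 3: merge (A,Y) at d=9, Q=-175/2; branch lengths A→-29/8, Y→101/8; new cluster AY
  updated: d(AY,LX)=85/4, d(AY,TU)=27/2
step 4: merge (AY,LX) at d=85/4, Q=-63; branch lengths AY→13/4, LX→18; new cluster ALXY
  updated: d(ALXY,TU)=41/4
step 5: merge (ALXY,TU) at d=41/4; branch lengths ALXY→41/8, TU→41/8; new cluster ALTUXY
final tree: (((A:-29/8,Y:101/8):13/4,(L:15/4,X:17/4):18):41/8,(T:47/12,U:-11/12):41/8)
total length: 103/2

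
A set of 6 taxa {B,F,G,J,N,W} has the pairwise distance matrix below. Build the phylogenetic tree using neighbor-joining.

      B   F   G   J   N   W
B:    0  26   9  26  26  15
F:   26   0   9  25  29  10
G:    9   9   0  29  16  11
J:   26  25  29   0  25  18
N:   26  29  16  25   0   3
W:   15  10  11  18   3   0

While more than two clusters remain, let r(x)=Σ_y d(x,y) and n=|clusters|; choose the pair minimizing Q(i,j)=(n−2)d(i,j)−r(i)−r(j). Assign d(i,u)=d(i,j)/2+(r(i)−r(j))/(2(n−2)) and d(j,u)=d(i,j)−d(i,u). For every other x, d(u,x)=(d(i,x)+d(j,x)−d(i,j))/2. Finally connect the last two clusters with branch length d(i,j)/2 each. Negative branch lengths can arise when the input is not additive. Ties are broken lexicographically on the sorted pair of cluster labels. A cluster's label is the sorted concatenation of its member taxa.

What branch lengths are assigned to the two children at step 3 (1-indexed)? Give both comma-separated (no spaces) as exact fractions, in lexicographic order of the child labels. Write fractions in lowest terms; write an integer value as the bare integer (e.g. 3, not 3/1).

17/4,35/4

1. join N+W (d=3, Q=-144) ⇒ NW; edges |N|=27/4, |W|=-15/4
  updated: d(B,NW)=19, d(F,NW)=18, d(G,NW)=12, d(J,NW)=20
2. join B+G (d=9, Q=-112) ⇒ BG; edges |B|=8, |G|=1
  updated: d(BG,F)=13, d(BG,J)=23, d(BG,NW)=11
3. join BG+F (d=13, Q=-77) ⇒ BFG; edges |BG|=17/4, |F|=35/4
  updated: d(BFG,J)=35/2, d(BFG,NW)=8
4. join BFG+J (d=35/2, Q=-91/2) ⇒ BFGJ; edges |BFG|=11/4, |J|=59/4
  updated: d(BFGJ,NW)=21/4
5. join BFGJ+NW (d=21/4) ⇒ BFGJNW; edges |BFGJ|=21/8, |NW|=21/8
final tree: ((((B:8,G:1):17/4,F:35/4):11/4,J:59/4):21/8,(N:27/4,W:-15/4):21/8)
total length: 191/4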